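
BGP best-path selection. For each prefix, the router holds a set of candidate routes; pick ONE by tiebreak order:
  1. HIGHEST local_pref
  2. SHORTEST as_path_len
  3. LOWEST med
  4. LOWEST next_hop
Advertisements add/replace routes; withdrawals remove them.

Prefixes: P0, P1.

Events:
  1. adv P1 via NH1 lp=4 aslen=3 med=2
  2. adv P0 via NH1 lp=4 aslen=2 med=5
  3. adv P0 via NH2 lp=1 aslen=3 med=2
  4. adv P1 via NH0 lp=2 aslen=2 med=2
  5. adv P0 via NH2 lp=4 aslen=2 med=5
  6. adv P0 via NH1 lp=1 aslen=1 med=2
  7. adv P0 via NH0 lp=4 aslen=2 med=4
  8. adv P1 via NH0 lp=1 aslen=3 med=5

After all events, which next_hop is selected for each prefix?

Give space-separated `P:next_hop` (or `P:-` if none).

Answer: P0:NH0 P1:NH1

Derivation:
Op 1: best P0=- P1=NH1
Op 2: best P0=NH1 P1=NH1
Op 3: best P0=NH1 P1=NH1
Op 4: best P0=NH1 P1=NH1
Op 5: best P0=NH1 P1=NH1
Op 6: best P0=NH2 P1=NH1
Op 7: best P0=NH0 P1=NH1
Op 8: best P0=NH0 P1=NH1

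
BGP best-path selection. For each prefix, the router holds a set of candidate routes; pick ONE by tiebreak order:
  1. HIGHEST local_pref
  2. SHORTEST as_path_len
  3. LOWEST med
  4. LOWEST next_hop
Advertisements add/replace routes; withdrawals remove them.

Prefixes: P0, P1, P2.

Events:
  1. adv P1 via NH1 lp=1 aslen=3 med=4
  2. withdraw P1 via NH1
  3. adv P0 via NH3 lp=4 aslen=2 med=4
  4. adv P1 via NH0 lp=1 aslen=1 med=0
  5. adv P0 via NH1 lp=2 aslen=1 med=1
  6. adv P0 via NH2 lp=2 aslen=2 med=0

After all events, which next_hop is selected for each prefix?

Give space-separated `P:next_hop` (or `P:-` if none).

Op 1: best P0=- P1=NH1 P2=-
Op 2: best P0=- P1=- P2=-
Op 3: best P0=NH3 P1=- P2=-
Op 4: best P0=NH3 P1=NH0 P2=-
Op 5: best P0=NH3 P1=NH0 P2=-
Op 6: best P0=NH3 P1=NH0 P2=-

Answer: P0:NH3 P1:NH0 P2:-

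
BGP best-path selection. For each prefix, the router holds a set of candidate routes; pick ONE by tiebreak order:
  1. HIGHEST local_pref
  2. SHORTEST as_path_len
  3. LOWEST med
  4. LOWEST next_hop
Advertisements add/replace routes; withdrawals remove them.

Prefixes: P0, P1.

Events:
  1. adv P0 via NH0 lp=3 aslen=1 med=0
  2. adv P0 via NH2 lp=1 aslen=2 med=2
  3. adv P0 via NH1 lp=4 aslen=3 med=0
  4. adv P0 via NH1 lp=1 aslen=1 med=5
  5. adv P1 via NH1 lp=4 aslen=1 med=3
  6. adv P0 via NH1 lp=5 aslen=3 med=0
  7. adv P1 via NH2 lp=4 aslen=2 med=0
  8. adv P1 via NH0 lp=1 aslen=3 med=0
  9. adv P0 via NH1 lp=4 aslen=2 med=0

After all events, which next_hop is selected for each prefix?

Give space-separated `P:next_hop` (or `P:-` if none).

Answer: P0:NH1 P1:NH1

Derivation:
Op 1: best P0=NH0 P1=-
Op 2: best P0=NH0 P1=-
Op 3: best P0=NH1 P1=-
Op 4: best P0=NH0 P1=-
Op 5: best P0=NH0 P1=NH1
Op 6: best P0=NH1 P1=NH1
Op 7: best P0=NH1 P1=NH1
Op 8: best P0=NH1 P1=NH1
Op 9: best P0=NH1 P1=NH1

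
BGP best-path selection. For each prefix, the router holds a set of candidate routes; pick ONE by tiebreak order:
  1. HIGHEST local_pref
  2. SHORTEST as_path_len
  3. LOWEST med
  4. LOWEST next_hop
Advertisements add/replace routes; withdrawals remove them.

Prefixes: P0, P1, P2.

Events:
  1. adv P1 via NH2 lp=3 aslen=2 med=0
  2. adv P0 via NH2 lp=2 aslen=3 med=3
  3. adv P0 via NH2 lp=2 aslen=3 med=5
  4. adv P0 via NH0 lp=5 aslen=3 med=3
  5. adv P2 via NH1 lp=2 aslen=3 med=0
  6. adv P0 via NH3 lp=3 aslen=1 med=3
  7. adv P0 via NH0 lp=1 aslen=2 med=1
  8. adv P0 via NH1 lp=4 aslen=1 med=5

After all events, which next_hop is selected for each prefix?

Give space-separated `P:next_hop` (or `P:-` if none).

Answer: P0:NH1 P1:NH2 P2:NH1

Derivation:
Op 1: best P0=- P1=NH2 P2=-
Op 2: best P0=NH2 P1=NH2 P2=-
Op 3: best P0=NH2 P1=NH2 P2=-
Op 4: best P0=NH0 P1=NH2 P2=-
Op 5: best P0=NH0 P1=NH2 P2=NH1
Op 6: best P0=NH0 P1=NH2 P2=NH1
Op 7: best P0=NH3 P1=NH2 P2=NH1
Op 8: best P0=NH1 P1=NH2 P2=NH1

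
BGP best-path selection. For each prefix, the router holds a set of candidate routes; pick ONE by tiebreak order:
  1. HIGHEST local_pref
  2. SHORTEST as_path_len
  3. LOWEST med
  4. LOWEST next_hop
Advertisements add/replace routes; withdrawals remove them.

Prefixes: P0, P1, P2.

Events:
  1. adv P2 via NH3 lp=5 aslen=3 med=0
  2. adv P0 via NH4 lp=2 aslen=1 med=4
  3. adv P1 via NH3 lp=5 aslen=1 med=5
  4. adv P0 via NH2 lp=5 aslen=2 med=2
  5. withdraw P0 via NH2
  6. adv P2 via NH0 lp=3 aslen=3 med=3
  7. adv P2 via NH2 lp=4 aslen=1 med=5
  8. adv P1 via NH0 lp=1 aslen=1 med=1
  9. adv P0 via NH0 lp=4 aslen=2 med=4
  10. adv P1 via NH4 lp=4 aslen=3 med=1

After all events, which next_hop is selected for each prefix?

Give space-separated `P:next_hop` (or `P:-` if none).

Answer: P0:NH0 P1:NH3 P2:NH3

Derivation:
Op 1: best P0=- P1=- P2=NH3
Op 2: best P0=NH4 P1=- P2=NH3
Op 3: best P0=NH4 P1=NH3 P2=NH3
Op 4: best P0=NH2 P1=NH3 P2=NH3
Op 5: best P0=NH4 P1=NH3 P2=NH3
Op 6: best P0=NH4 P1=NH3 P2=NH3
Op 7: best P0=NH4 P1=NH3 P2=NH3
Op 8: best P0=NH4 P1=NH3 P2=NH3
Op 9: best P0=NH0 P1=NH3 P2=NH3
Op 10: best P0=NH0 P1=NH3 P2=NH3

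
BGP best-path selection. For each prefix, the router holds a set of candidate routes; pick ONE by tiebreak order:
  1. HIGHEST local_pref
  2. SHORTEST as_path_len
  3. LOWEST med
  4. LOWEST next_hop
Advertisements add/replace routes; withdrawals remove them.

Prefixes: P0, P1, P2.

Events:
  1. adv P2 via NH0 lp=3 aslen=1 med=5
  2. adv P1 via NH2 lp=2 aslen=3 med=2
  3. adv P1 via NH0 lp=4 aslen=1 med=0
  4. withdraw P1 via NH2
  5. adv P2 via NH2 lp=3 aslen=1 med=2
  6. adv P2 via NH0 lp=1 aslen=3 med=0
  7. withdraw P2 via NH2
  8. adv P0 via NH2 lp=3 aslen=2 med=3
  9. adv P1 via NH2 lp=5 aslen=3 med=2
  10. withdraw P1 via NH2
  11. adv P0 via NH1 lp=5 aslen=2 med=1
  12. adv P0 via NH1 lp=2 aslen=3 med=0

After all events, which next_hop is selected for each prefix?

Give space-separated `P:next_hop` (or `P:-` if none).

Answer: P0:NH2 P1:NH0 P2:NH0

Derivation:
Op 1: best P0=- P1=- P2=NH0
Op 2: best P0=- P1=NH2 P2=NH0
Op 3: best P0=- P1=NH0 P2=NH0
Op 4: best P0=- P1=NH0 P2=NH0
Op 5: best P0=- P1=NH0 P2=NH2
Op 6: best P0=- P1=NH0 P2=NH2
Op 7: best P0=- P1=NH0 P2=NH0
Op 8: best P0=NH2 P1=NH0 P2=NH0
Op 9: best P0=NH2 P1=NH2 P2=NH0
Op 10: best P0=NH2 P1=NH0 P2=NH0
Op 11: best P0=NH1 P1=NH0 P2=NH0
Op 12: best P0=NH2 P1=NH0 P2=NH0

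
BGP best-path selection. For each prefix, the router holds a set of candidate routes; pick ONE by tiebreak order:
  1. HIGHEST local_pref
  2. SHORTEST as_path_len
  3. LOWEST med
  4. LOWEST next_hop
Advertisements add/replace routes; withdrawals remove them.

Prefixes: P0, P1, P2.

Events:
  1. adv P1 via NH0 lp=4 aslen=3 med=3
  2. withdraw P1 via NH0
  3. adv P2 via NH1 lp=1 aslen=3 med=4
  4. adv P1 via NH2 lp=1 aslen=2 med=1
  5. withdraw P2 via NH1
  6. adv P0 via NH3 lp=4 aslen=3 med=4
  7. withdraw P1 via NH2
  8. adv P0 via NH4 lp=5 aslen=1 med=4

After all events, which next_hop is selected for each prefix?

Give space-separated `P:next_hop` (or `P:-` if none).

Op 1: best P0=- P1=NH0 P2=-
Op 2: best P0=- P1=- P2=-
Op 3: best P0=- P1=- P2=NH1
Op 4: best P0=- P1=NH2 P2=NH1
Op 5: best P0=- P1=NH2 P2=-
Op 6: best P0=NH3 P1=NH2 P2=-
Op 7: best P0=NH3 P1=- P2=-
Op 8: best P0=NH4 P1=- P2=-

Answer: P0:NH4 P1:- P2:-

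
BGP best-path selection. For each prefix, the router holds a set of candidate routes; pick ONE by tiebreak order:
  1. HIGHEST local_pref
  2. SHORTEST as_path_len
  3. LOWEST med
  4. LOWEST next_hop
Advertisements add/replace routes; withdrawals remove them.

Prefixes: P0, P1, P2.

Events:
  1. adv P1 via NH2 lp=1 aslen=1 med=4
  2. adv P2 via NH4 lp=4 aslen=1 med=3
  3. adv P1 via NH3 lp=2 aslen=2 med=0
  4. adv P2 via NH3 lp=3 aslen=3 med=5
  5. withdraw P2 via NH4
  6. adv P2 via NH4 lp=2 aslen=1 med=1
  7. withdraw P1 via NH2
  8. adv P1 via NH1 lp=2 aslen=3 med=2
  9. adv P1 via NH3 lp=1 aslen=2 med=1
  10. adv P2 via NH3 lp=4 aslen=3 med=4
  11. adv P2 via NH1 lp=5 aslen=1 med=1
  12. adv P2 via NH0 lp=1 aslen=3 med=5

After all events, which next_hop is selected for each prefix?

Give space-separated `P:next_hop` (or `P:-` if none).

Op 1: best P0=- P1=NH2 P2=-
Op 2: best P0=- P1=NH2 P2=NH4
Op 3: best P0=- P1=NH3 P2=NH4
Op 4: best P0=- P1=NH3 P2=NH4
Op 5: best P0=- P1=NH3 P2=NH3
Op 6: best P0=- P1=NH3 P2=NH3
Op 7: best P0=- P1=NH3 P2=NH3
Op 8: best P0=- P1=NH3 P2=NH3
Op 9: best P0=- P1=NH1 P2=NH3
Op 10: best P0=- P1=NH1 P2=NH3
Op 11: best P0=- P1=NH1 P2=NH1
Op 12: best P0=- P1=NH1 P2=NH1

Answer: P0:- P1:NH1 P2:NH1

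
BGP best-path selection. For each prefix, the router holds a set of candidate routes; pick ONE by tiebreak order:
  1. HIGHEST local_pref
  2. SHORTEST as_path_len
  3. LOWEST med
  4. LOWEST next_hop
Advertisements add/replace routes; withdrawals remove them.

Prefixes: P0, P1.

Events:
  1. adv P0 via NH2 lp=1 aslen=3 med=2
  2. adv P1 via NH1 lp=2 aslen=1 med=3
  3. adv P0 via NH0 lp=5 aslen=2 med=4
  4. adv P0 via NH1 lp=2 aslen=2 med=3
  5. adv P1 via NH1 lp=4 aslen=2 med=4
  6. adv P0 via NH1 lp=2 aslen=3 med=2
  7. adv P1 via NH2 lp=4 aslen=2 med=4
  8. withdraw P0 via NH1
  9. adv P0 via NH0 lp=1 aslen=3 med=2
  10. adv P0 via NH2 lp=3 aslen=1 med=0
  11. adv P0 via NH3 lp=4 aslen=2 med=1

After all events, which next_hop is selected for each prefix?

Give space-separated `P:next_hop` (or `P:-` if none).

Answer: P0:NH3 P1:NH1

Derivation:
Op 1: best P0=NH2 P1=-
Op 2: best P0=NH2 P1=NH1
Op 3: best P0=NH0 P1=NH1
Op 4: best P0=NH0 P1=NH1
Op 5: best P0=NH0 P1=NH1
Op 6: best P0=NH0 P1=NH1
Op 7: best P0=NH0 P1=NH1
Op 8: best P0=NH0 P1=NH1
Op 9: best P0=NH0 P1=NH1
Op 10: best P0=NH2 P1=NH1
Op 11: best P0=NH3 P1=NH1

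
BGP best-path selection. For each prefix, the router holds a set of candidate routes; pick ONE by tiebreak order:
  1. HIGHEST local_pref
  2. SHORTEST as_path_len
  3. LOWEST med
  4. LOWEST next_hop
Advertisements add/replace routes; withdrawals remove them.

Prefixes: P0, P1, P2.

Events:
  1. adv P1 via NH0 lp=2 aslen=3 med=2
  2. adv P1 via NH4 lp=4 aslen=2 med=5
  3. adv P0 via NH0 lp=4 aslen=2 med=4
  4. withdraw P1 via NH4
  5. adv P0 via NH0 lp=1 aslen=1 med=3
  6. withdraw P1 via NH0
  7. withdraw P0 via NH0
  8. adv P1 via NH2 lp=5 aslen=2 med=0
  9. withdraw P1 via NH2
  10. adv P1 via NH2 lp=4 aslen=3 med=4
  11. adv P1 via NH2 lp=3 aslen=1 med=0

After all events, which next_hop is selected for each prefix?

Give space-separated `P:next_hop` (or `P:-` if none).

Answer: P0:- P1:NH2 P2:-

Derivation:
Op 1: best P0=- P1=NH0 P2=-
Op 2: best P0=- P1=NH4 P2=-
Op 3: best P0=NH0 P1=NH4 P2=-
Op 4: best P0=NH0 P1=NH0 P2=-
Op 5: best P0=NH0 P1=NH0 P2=-
Op 6: best P0=NH0 P1=- P2=-
Op 7: best P0=- P1=- P2=-
Op 8: best P0=- P1=NH2 P2=-
Op 9: best P0=- P1=- P2=-
Op 10: best P0=- P1=NH2 P2=-
Op 11: best P0=- P1=NH2 P2=-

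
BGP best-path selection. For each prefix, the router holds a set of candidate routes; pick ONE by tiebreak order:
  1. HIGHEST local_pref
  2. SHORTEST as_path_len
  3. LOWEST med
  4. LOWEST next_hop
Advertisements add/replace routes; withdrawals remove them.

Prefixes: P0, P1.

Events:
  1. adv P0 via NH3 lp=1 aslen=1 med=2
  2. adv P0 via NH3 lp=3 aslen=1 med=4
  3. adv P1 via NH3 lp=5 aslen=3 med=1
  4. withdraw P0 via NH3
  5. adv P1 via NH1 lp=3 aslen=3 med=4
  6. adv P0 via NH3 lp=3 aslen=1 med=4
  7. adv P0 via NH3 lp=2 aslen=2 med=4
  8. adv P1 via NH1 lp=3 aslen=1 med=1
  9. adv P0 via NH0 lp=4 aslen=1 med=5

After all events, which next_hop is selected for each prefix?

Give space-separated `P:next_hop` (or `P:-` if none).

Answer: P0:NH0 P1:NH3

Derivation:
Op 1: best P0=NH3 P1=-
Op 2: best P0=NH3 P1=-
Op 3: best P0=NH3 P1=NH3
Op 4: best P0=- P1=NH3
Op 5: best P0=- P1=NH3
Op 6: best P0=NH3 P1=NH3
Op 7: best P0=NH3 P1=NH3
Op 8: best P0=NH3 P1=NH3
Op 9: best P0=NH0 P1=NH3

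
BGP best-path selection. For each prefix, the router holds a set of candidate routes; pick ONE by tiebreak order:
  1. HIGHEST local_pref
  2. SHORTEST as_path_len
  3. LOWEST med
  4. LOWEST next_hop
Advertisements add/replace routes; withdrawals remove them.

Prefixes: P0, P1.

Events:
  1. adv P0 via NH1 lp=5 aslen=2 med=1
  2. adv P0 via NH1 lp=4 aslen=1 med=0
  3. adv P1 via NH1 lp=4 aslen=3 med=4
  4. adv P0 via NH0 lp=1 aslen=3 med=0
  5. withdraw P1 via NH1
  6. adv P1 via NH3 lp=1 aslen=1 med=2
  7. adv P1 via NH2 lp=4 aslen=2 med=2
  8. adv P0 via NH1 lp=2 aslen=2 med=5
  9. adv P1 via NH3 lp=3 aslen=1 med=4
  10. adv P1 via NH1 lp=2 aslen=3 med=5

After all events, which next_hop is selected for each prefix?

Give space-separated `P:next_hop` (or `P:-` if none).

Answer: P0:NH1 P1:NH2

Derivation:
Op 1: best P0=NH1 P1=-
Op 2: best P0=NH1 P1=-
Op 3: best P0=NH1 P1=NH1
Op 4: best P0=NH1 P1=NH1
Op 5: best P0=NH1 P1=-
Op 6: best P0=NH1 P1=NH3
Op 7: best P0=NH1 P1=NH2
Op 8: best P0=NH1 P1=NH2
Op 9: best P0=NH1 P1=NH2
Op 10: best P0=NH1 P1=NH2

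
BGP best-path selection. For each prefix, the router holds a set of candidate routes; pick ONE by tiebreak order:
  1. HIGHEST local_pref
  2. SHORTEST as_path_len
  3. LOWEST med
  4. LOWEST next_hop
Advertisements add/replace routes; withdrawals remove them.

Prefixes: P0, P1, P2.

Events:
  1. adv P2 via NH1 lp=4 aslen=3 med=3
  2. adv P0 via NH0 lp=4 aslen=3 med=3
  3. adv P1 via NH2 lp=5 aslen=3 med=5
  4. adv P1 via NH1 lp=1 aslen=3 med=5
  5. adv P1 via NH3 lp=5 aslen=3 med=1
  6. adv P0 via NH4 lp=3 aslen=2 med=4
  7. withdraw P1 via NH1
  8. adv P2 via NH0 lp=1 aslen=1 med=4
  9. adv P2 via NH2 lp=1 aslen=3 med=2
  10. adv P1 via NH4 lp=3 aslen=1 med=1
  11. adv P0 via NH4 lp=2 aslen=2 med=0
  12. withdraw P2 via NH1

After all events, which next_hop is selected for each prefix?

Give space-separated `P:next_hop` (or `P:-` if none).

Op 1: best P0=- P1=- P2=NH1
Op 2: best P0=NH0 P1=- P2=NH1
Op 3: best P0=NH0 P1=NH2 P2=NH1
Op 4: best P0=NH0 P1=NH2 P2=NH1
Op 5: best P0=NH0 P1=NH3 P2=NH1
Op 6: best P0=NH0 P1=NH3 P2=NH1
Op 7: best P0=NH0 P1=NH3 P2=NH1
Op 8: best P0=NH0 P1=NH3 P2=NH1
Op 9: best P0=NH0 P1=NH3 P2=NH1
Op 10: best P0=NH0 P1=NH3 P2=NH1
Op 11: best P0=NH0 P1=NH3 P2=NH1
Op 12: best P0=NH0 P1=NH3 P2=NH0

Answer: P0:NH0 P1:NH3 P2:NH0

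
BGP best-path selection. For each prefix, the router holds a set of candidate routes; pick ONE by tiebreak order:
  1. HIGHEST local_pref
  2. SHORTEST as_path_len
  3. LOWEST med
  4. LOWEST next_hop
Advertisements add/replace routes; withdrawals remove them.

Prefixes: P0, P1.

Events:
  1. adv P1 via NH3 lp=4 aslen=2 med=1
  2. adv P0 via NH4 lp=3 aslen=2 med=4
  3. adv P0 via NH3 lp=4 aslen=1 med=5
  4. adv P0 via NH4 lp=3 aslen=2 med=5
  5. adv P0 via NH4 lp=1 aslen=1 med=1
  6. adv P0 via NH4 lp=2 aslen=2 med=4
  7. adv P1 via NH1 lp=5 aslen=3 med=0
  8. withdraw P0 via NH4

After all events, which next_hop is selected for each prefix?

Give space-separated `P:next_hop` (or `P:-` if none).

Answer: P0:NH3 P1:NH1

Derivation:
Op 1: best P0=- P1=NH3
Op 2: best P0=NH4 P1=NH3
Op 3: best P0=NH3 P1=NH3
Op 4: best P0=NH3 P1=NH3
Op 5: best P0=NH3 P1=NH3
Op 6: best P0=NH3 P1=NH3
Op 7: best P0=NH3 P1=NH1
Op 8: best P0=NH3 P1=NH1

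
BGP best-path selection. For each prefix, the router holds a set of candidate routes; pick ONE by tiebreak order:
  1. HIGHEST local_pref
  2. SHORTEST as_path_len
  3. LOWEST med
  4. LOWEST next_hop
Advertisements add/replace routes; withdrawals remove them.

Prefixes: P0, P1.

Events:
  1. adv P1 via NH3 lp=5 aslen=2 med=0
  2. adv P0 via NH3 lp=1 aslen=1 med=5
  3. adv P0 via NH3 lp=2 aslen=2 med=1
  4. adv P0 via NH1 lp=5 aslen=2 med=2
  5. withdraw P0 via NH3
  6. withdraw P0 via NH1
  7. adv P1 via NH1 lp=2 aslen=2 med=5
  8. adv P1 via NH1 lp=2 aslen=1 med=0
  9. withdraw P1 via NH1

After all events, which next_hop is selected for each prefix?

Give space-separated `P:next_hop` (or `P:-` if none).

Op 1: best P0=- P1=NH3
Op 2: best P0=NH3 P1=NH3
Op 3: best P0=NH3 P1=NH3
Op 4: best P0=NH1 P1=NH3
Op 5: best P0=NH1 P1=NH3
Op 6: best P0=- P1=NH3
Op 7: best P0=- P1=NH3
Op 8: best P0=- P1=NH3
Op 9: best P0=- P1=NH3

Answer: P0:- P1:NH3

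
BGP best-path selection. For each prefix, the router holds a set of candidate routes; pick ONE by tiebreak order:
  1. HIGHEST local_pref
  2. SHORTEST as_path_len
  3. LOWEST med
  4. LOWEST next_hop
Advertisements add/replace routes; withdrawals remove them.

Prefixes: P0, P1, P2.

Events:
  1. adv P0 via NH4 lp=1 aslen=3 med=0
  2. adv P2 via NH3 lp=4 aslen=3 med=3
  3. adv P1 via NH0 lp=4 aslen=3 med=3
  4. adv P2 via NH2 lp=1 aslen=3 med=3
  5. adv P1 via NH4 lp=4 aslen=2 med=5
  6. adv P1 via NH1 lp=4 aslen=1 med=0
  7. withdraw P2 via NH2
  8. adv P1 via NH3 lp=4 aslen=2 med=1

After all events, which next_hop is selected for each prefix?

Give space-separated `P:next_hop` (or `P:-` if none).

Answer: P0:NH4 P1:NH1 P2:NH3

Derivation:
Op 1: best P0=NH4 P1=- P2=-
Op 2: best P0=NH4 P1=- P2=NH3
Op 3: best P0=NH4 P1=NH0 P2=NH3
Op 4: best P0=NH4 P1=NH0 P2=NH3
Op 5: best P0=NH4 P1=NH4 P2=NH3
Op 6: best P0=NH4 P1=NH1 P2=NH3
Op 7: best P0=NH4 P1=NH1 P2=NH3
Op 8: best P0=NH4 P1=NH1 P2=NH3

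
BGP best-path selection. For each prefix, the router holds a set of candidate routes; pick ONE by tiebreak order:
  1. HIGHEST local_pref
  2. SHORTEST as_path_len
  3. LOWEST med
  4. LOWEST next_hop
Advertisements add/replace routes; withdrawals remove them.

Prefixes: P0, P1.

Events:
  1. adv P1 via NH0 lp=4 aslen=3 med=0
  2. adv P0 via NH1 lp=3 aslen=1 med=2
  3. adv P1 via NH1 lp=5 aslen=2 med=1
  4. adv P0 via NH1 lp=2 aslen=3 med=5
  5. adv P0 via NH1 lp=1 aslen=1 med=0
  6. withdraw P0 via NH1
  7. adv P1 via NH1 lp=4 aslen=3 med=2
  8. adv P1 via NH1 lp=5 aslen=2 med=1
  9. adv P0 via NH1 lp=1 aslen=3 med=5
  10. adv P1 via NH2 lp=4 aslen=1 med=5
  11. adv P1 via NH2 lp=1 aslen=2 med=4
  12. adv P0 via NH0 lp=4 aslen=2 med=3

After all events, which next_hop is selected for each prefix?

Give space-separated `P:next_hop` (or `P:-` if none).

Op 1: best P0=- P1=NH0
Op 2: best P0=NH1 P1=NH0
Op 3: best P0=NH1 P1=NH1
Op 4: best P0=NH1 P1=NH1
Op 5: best P0=NH1 P1=NH1
Op 6: best P0=- P1=NH1
Op 7: best P0=- P1=NH0
Op 8: best P0=- P1=NH1
Op 9: best P0=NH1 P1=NH1
Op 10: best P0=NH1 P1=NH1
Op 11: best P0=NH1 P1=NH1
Op 12: best P0=NH0 P1=NH1

Answer: P0:NH0 P1:NH1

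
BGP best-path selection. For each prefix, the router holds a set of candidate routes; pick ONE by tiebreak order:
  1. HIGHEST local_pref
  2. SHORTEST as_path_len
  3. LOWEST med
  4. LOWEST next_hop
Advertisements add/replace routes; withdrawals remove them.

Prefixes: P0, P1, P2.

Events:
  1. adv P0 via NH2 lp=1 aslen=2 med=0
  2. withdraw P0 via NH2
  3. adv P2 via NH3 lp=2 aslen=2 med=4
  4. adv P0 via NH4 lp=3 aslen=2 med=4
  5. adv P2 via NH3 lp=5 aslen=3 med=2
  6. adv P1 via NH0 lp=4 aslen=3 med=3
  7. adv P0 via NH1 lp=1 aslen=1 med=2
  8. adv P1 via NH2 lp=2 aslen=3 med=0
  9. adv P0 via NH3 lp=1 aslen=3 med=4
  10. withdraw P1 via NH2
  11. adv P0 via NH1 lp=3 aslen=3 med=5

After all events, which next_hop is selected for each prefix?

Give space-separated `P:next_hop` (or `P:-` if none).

Answer: P0:NH4 P1:NH0 P2:NH3

Derivation:
Op 1: best P0=NH2 P1=- P2=-
Op 2: best P0=- P1=- P2=-
Op 3: best P0=- P1=- P2=NH3
Op 4: best P0=NH4 P1=- P2=NH3
Op 5: best P0=NH4 P1=- P2=NH3
Op 6: best P0=NH4 P1=NH0 P2=NH3
Op 7: best P0=NH4 P1=NH0 P2=NH3
Op 8: best P0=NH4 P1=NH0 P2=NH3
Op 9: best P0=NH4 P1=NH0 P2=NH3
Op 10: best P0=NH4 P1=NH0 P2=NH3
Op 11: best P0=NH4 P1=NH0 P2=NH3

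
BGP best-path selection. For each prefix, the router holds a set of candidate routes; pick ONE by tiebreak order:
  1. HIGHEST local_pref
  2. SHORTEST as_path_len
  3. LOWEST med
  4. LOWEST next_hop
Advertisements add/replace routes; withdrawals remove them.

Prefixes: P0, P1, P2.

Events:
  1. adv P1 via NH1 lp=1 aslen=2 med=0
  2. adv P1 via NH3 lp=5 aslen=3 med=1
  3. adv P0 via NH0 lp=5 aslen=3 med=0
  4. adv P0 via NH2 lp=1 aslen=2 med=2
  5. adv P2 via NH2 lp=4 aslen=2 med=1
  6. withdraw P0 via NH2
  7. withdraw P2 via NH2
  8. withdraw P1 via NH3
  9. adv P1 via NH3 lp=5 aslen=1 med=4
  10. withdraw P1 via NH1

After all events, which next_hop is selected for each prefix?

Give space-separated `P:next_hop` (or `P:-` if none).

Answer: P0:NH0 P1:NH3 P2:-

Derivation:
Op 1: best P0=- P1=NH1 P2=-
Op 2: best P0=- P1=NH3 P2=-
Op 3: best P0=NH0 P1=NH3 P2=-
Op 4: best P0=NH0 P1=NH3 P2=-
Op 5: best P0=NH0 P1=NH3 P2=NH2
Op 6: best P0=NH0 P1=NH3 P2=NH2
Op 7: best P0=NH0 P1=NH3 P2=-
Op 8: best P0=NH0 P1=NH1 P2=-
Op 9: best P0=NH0 P1=NH3 P2=-
Op 10: best P0=NH0 P1=NH3 P2=-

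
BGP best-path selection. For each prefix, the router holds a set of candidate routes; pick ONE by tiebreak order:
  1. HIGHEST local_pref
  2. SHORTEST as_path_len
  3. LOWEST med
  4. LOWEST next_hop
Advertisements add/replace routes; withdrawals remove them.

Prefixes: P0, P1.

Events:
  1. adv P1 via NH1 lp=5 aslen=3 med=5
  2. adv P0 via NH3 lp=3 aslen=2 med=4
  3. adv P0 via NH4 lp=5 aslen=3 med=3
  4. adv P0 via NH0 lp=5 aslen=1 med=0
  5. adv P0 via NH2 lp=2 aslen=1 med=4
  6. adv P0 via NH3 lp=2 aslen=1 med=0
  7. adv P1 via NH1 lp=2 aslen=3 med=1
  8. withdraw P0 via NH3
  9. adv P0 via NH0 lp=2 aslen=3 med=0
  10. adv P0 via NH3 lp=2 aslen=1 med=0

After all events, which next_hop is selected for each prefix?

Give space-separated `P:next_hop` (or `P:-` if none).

Answer: P0:NH4 P1:NH1

Derivation:
Op 1: best P0=- P1=NH1
Op 2: best P0=NH3 P1=NH1
Op 3: best P0=NH4 P1=NH1
Op 4: best P0=NH0 P1=NH1
Op 5: best P0=NH0 P1=NH1
Op 6: best P0=NH0 P1=NH1
Op 7: best P0=NH0 P1=NH1
Op 8: best P0=NH0 P1=NH1
Op 9: best P0=NH4 P1=NH1
Op 10: best P0=NH4 P1=NH1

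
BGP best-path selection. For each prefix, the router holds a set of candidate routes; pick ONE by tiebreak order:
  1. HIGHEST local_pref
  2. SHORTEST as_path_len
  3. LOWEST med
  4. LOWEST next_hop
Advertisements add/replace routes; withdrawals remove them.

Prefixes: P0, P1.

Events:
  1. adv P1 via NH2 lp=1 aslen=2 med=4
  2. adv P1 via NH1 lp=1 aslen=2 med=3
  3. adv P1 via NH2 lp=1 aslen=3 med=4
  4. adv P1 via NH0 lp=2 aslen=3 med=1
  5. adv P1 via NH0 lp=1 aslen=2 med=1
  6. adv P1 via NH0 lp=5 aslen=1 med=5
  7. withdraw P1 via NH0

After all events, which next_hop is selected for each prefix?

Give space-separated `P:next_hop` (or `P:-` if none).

Op 1: best P0=- P1=NH2
Op 2: best P0=- P1=NH1
Op 3: best P0=- P1=NH1
Op 4: best P0=- P1=NH0
Op 5: best P0=- P1=NH0
Op 6: best P0=- P1=NH0
Op 7: best P0=- P1=NH1

Answer: P0:- P1:NH1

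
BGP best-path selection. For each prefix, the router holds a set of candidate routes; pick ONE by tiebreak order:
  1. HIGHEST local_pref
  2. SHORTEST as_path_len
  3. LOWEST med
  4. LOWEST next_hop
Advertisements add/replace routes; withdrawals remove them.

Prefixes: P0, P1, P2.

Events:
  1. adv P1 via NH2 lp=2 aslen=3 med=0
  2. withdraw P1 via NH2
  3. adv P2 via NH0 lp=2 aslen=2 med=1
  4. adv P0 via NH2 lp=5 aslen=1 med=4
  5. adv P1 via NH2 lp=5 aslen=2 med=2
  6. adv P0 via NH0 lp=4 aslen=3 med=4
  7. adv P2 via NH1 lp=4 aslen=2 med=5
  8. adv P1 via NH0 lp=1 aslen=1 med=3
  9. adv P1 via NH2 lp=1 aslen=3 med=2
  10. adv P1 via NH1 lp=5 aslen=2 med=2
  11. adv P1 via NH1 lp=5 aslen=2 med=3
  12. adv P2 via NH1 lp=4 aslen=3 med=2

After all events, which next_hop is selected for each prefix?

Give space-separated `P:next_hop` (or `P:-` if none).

Op 1: best P0=- P1=NH2 P2=-
Op 2: best P0=- P1=- P2=-
Op 3: best P0=- P1=- P2=NH0
Op 4: best P0=NH2 P1=- P2=NH0
Op 5: best P0=NH2 P1=NH2 P2=NH0
Op 6: best P0=NH2 P1=NH2 P2=NH0
Op 7: best P0=NH2 P1=NH2 P2=NH1
Op 8: best P0=NH2 P1=NH2 P2=NH1
Op 9: best P0=NH2 P1=NH0 P2=NH1
Op 10: best P0=NH2 P1=NH1 P2=NH1
Op 11: best P0=NH2 P1=NH1 P2=NH1
Op 12: best P0=NH2 P1=NH1 P2=NH1

Answer: P0:NH2 P1:NH1 P2:NH1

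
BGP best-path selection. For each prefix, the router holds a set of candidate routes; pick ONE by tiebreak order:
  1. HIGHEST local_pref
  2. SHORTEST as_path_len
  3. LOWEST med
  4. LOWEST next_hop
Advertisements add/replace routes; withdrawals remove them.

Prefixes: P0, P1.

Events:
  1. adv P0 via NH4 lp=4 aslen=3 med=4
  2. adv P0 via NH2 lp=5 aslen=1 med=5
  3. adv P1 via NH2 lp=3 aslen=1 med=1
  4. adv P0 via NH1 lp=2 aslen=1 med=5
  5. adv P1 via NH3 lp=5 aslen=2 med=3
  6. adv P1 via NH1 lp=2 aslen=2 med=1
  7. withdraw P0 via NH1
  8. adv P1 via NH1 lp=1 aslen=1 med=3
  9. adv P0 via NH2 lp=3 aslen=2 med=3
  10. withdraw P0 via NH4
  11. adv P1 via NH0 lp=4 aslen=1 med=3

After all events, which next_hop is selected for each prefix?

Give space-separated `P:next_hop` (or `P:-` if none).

Op 1: best P0=NH4 P1=-
Op 2: best P0=NH2 P1=-
Op 3: best P0=NH2 P1=NH2
Op 4: best P0=NH2 P1=NH2
Op 5: best P0=NH2 P1=NH3
Op 6: best P0=NH2 P1=NH3
Op 7: best P0=NH2 P1=NH3
Op 8: best P0=NH2 P1=NH3
Op 9: best P0=NH4 P1=NH3
Op 10: best P0=NH2 P1=NH3
Op 11: best P0=NH2 P1=NH3

Answer: P0:NH2 P1:NH3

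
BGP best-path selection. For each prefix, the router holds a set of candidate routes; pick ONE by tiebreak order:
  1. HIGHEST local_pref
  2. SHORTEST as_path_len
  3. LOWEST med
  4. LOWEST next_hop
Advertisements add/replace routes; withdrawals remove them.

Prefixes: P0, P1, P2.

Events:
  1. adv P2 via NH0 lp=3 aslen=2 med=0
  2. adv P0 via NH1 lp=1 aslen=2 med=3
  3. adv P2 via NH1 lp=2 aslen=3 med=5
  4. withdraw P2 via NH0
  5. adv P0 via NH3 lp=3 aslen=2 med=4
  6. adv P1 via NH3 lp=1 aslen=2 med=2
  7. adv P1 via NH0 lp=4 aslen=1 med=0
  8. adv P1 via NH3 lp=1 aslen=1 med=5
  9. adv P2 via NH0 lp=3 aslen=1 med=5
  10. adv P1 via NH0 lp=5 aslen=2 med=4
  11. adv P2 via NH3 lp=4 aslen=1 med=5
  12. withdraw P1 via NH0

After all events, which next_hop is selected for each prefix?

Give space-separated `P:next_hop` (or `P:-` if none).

Answer: P0:NH3 P1:NH3 P2:NH3

Derivation:
Op 1: best P0=- P1=- P2=NH0
Op 2: best P0=NH1 P1=- P2=NH0
Op 3: best P0=NH1 P1=- P2=NH0
Op 4: best P0=NH1 P1=- P2=NH1
Op 5: best P0=NH3 P1=- P2=NH1
Op 6: best P0=NH3 P1=NH3 P2=NH1
Op 7: best P0=NH3 P1=NH0 P2=NH1
Op 8: best P0=NH3 P1=NH0 P2=NH1
Op 9: best P0=NH3 P1=NH0 P2=NH0
Op 10: best P0=NH3 P1=NH0 P2=NH0
Op 11: best P0=NH3 P1=NH0 P2=NH3
Op 12: best P0=NH3 P1=NH3 P2=NH3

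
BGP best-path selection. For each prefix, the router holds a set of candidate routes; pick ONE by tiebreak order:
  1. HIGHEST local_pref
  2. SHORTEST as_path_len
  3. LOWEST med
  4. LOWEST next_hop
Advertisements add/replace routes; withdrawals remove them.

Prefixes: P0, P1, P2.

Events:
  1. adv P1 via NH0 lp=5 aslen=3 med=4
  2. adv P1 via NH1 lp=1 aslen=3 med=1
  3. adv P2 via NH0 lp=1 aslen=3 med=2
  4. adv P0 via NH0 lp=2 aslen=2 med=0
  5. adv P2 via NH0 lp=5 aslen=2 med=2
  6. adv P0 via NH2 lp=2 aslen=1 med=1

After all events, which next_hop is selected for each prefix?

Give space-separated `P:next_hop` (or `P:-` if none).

Answer: P0:NH2 P1:NH0 P2:NH0

Derivation:
Op 1: best P0=- P1=NH0 P2=-
Op 2: best P0=- P1=NH0 P2=-
Op 3: best P0=- P1=NH0 P2=NH0
Op 4: best P0=NH0 P1=NH0 P2=NH0
Op 5: best P0=NH0 P1=NH0 P2=NH0
Op 6: best P0=NH2 P1=NH0 P2=NH0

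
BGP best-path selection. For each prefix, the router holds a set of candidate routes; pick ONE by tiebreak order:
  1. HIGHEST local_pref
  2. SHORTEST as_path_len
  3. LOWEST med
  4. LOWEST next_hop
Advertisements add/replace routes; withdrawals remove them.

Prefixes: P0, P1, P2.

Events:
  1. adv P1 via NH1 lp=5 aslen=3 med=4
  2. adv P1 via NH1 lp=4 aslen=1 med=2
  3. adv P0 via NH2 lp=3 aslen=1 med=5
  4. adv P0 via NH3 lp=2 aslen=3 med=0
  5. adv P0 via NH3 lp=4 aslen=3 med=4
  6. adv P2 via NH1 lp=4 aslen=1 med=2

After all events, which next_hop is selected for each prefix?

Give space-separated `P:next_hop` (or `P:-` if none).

Answer: P0:NH3 P1:NH1 P2:NH1

Derivation:
Op 1: best P0=- P1=NH1 P2=-
Op 2: best P0=- P1=NH1 P2=-
Op 3: best P0=NH2 P1=NH1 P2=-
Op 4: best P0=NH2 P1=NH1 P2=-
Op 5: best P0=NH3 P1=NH1 P2=-
Op 6: best P0=NH3 P1=NH1 P2=NH1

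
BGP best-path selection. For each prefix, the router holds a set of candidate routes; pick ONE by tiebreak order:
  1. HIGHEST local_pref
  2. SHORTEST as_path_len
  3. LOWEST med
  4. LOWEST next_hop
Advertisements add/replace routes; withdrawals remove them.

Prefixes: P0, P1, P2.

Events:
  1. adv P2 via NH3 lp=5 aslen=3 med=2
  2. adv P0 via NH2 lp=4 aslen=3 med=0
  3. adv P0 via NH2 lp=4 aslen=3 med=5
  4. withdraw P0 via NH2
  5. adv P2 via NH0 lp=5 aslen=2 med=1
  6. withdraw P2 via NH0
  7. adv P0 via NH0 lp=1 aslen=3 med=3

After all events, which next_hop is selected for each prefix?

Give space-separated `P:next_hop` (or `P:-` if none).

Answer: P0:NH0 P1:- P2:NH3

Derivation:
Op 1: best P0=- P1=- P2=NH3
Op 2: best P0=NH2 P1=- P2=NH3
Op 3: best P0=NH2 P1=- P2=NH3
Op 4: best P0=- P1=- P2=NH3
Op 5: best P0=- P1=- P2=NH0
Op 6: best P0=- P1=- P2=NH3
Op 7: best P0=NH0 P1=- P2=NH3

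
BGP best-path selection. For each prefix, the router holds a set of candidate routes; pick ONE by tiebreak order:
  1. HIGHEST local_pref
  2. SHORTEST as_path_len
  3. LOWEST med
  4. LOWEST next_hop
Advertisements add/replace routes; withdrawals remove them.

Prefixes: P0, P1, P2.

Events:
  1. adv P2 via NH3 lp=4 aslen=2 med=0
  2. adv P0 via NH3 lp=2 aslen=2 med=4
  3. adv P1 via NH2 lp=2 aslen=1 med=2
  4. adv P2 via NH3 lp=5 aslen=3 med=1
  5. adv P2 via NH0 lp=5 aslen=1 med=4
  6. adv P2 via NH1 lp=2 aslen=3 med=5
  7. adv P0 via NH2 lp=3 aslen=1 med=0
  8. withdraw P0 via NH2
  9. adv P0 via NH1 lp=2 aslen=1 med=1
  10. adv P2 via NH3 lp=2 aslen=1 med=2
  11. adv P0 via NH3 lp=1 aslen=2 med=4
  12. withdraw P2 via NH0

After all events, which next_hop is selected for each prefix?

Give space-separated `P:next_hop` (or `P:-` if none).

Op 1: best P0=- P1=- P2=NH3
Op 2: best P0=NH3 P1=- P2=NH3
Op 3: best P0=NH3 P1=NH2 P2=NH3
Op 4: best P0=NH3 P1=NH2 P2=NH3
Op 5: best P0=NH3 P1=NH2 P2=NH0
Op 6: best P0=NH3 P1=NH2 P2=NH0
Op 7: best P0=NH2 P1=NH2 P2=NH0
Op 8: best P0=NH3 P1=NH2 P2=NH0
Op 9: best P0=NH1 P1=NH2 P2=NH0
Op 10: best P0=NH1 P1=NH2 P2=NH0
Op 11: best P0=NH1 P1=NH2 P2=NH0
Op 12: best P0=NH1 P1=NH2 P2=NH3

Answer: P0:NH1 P1:NH2 P2:NH3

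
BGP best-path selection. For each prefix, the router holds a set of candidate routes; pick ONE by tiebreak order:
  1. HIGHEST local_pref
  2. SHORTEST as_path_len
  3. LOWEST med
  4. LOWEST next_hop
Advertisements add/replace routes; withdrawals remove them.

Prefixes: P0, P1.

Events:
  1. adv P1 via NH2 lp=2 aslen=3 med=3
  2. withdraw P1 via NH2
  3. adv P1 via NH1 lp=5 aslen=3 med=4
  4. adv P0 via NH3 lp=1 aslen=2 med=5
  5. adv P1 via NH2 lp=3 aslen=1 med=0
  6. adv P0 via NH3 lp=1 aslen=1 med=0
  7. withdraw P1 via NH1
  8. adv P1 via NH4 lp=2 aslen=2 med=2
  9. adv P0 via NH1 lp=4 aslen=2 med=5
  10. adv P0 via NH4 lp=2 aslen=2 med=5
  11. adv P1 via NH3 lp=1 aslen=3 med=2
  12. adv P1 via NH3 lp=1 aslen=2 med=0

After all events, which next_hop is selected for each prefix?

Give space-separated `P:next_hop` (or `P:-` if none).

Op 1: best P0=- P1=NH2
Op 2: best P0=- P1=-
Op 3: best P0=- P1=NH1
Op 4: best P0=NH3 P1=NH1
Op 5: best P0=NH3 P1=NH1
Op 6: best P0=NH3 P1=NH1
Op 7: best P0=NH3 P1=NH2
Op 8: best P0=NH3 P1=NH2
Op 9: best P0=NH1 P1=NH2
Op 10: best P0=NH1 P1=NH2
Op 11: best P0=NH1 P1=NH2
Op 12: best P0=NH1 P1=NH2

Answer: P0:NH1 P1:NH2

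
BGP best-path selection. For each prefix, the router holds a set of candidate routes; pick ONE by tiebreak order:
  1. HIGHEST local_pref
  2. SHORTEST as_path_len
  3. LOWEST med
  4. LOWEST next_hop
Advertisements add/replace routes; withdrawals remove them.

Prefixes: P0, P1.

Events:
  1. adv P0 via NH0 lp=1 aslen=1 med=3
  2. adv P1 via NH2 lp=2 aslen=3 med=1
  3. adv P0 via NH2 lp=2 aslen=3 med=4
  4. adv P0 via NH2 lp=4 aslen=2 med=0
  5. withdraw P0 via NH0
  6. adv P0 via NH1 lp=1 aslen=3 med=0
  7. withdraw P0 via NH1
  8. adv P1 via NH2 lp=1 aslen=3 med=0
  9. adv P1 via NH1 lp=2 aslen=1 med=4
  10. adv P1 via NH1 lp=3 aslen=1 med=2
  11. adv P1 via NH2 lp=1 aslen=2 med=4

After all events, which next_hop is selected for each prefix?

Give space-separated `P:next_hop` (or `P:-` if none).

Answer: P0:NH2 P1:NH1

Derivation:
Op 1: best P0=NH0 P1=-
Op 2: best P0=NH0 P1=NH2
Op 3: best P0=NH2 P1=NH2
Op 4: best P0=NH2 P1=NH2
Op 5: best P0=NH2 P1=NH2
Op 6: best P0=NH2 P1=NH2
Op 7: best P0=NH2 P1=NH2
Op 8: best P0=NH2 P1=NH2
Op 9: best P0=NH2 P1=NH1
Op 10: best P0=NH2 P1=NH1
Op 11: best P0=NH2 P1=NH1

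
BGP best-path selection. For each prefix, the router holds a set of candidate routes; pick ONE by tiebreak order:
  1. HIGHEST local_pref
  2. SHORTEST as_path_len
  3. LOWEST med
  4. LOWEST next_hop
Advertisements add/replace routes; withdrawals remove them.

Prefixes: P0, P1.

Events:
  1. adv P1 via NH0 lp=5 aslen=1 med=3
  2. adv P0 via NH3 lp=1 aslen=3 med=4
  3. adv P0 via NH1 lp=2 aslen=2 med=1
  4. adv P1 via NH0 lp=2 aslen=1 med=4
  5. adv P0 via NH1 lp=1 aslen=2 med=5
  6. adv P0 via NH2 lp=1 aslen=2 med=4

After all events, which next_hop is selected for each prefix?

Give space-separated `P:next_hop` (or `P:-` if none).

Answer: P0:NH2 P1:NH0

Derivation:
Op 1: best P0=- P1=NH0
Op 2: best P0=NH3 P1=NH0
Op 3: best P0=NH1 P1=NH0
Op 4: best P0=NH1 P1=NH0
Op 5: best P0=NH1 P1=NH0
Op 6: best P0=NH2 P1=NH0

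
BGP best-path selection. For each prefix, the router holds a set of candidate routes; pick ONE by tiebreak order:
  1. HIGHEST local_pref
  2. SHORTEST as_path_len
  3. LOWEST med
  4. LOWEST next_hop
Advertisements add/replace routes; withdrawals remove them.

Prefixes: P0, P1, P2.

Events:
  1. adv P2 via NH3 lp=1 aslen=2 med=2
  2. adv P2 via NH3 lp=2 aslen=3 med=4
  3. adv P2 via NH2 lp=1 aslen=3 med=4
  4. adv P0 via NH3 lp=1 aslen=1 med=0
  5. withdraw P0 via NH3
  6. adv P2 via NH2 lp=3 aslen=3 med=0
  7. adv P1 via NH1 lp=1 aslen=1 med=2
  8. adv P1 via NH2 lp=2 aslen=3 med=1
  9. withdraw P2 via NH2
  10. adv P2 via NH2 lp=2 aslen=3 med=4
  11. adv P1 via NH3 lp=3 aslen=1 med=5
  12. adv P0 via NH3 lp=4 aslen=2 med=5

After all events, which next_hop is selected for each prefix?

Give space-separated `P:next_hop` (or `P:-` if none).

Op 1: best P0=- P1=- P2=NH3
Op 2: best P0=- P1=- P2=NH3
Op 3: best P0=- P1=- P2=NH3
Op 4: best P0=NH3 P1=- P2=NH3
Op 5: best P0=- P1=- P2=NH3
Op 6: best P0=- P1=- P2=NH2
Op 7: best P0=- P1=NH1 P2=NH2
Op 8: best P0=- P1=NH2 P2=NH2
Op 9: best P0=- P1=NH2 P2=NH3
Op 10: best P0=- P1=NH2 P2=NH2
Op 11: best P0=- P1=NH3 P2=NH2
Op 12: best P0=NH3 P1=NH3 P2=NH2

Answer: P0:NH3 P1:NH3 P2:NH2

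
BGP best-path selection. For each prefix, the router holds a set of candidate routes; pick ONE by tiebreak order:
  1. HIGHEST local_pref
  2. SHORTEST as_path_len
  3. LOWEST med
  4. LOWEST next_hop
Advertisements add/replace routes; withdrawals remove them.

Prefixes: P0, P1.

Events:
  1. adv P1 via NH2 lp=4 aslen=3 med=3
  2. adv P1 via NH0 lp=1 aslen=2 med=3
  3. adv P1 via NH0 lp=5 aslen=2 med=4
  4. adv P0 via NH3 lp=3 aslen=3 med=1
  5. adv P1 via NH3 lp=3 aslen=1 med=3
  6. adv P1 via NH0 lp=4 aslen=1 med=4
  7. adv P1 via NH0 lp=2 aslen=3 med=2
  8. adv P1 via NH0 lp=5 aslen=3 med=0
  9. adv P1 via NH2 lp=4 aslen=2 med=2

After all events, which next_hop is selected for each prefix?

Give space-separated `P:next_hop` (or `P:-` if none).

Op 1: best P0=- P1=NH2
Op 2: best P0=- P1=NH2
Op 3: best P0=- P1=NH0
Op 4: best P0=NH3 P1=NH0
Op 5: best P0=NH3 P1=NH0
Op 6: best P0=NH3 P1=NH0
Op 7: best P0=NH3 P1=NH2
Op 8: best P0=NH3 P1=NH0
Op 9: best P0=NH3 P1=NH0

Answer: P0:NH3 P1:NH0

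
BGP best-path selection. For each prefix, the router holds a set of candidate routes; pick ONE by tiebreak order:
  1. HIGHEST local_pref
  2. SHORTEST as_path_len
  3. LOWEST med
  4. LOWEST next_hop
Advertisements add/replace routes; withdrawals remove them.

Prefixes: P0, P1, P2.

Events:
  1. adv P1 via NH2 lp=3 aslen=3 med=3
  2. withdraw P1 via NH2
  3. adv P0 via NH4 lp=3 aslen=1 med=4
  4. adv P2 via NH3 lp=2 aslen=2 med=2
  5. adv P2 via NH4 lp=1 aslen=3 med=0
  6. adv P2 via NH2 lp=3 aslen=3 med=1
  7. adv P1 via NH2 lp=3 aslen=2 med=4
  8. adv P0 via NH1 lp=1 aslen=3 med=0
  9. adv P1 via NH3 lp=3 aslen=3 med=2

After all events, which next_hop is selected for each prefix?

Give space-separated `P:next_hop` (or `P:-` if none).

Op 1: best P0=- P1=NH2 P2=-
Op 2: best P0=- P1=- P2=-
Op 3: best P0=NH4 P1=- P2=-
Op 4: best P0=NH4 P1=- P2=NH3
Op 5: best P0=NH4 P1=- P2=NH3
Op 6: best P0=NH4 P1=- P2=NH2
Op 7: best P0=NH4 P1=NH2 P2=NH2
Op 8: best P0=NH4 P1=NH2 P2=NH2
Op 9: best P0=NH4 P1=NH2 P2=NH2

Answer: P0:NH4 P1:NH2 P2:NH2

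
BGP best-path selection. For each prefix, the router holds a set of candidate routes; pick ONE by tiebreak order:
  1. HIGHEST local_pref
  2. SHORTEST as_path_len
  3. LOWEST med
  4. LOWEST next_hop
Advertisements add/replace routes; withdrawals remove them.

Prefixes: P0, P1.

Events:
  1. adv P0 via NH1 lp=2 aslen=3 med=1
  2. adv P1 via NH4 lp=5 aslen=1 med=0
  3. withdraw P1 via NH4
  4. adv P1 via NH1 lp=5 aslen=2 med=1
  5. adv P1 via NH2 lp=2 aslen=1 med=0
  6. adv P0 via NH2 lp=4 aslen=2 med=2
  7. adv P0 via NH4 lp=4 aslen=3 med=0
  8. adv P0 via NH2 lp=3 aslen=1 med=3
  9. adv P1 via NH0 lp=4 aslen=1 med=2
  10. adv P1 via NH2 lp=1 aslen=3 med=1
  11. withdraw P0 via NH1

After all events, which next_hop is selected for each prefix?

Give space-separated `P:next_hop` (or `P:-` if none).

Answer: P0:NH4 P1:NH1

Derivation:
Op 1: best P0=NH1 P1=-
Op 2: best P0=NH1 P1=NH4
Op 3: best P0=NH1 P1=-
Op 4: best P0=NH1 P1=NH1
Op 5: best P0=NH1 P1=NH1
Op 6: best P0=NH2 P1=NH1
Op 7: best P0=NH2 P1=NH1
Op 8: best P0=NH4 P1=NH1
Op 9: best P0=NH4 P1=NH1
Op 10: best P0=NH4 P1=NH1
Op 11: best P0=NH4 P1=NH1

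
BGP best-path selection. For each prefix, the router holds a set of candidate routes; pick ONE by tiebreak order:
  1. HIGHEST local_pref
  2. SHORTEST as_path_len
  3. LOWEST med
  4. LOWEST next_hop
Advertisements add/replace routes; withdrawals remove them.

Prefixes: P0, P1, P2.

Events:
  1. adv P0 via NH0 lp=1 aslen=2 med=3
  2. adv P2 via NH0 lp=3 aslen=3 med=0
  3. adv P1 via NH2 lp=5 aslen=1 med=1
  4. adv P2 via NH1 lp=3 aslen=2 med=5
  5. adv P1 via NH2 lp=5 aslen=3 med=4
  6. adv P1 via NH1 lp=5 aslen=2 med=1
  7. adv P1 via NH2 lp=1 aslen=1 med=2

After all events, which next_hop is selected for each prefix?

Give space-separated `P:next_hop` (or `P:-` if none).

Answer: P0:NH0 P1:NH1 P2:NH1

Derivation:
Op 1: best P0=NH0 P1=- P2=-
Op 2: best P0=NH0 P1=- P2=NH0
Op 3: best P0=NH0 P1=NH2 P2=NH0
Op 4: best P0=NH0 P1=NH2 P2=NH1
Op 5: best P0=NH0 P1=NH2 P2=NH1
Op 6: best P0=NH0 P1=NH1 P2=NH1
Op 7: best P0=NH0 P1=NH1 P2=NH1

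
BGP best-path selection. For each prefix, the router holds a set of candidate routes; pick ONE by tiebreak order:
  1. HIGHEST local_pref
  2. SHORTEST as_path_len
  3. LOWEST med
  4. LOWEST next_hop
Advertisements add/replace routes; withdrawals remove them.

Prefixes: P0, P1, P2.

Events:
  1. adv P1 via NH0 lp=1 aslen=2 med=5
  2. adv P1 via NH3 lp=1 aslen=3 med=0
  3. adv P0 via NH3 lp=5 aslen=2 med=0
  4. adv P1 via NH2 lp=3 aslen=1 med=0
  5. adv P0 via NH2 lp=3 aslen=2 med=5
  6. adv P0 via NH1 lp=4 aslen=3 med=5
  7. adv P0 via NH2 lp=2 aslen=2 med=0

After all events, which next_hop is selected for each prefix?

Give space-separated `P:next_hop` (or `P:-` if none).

Op 1: best P0=- P1=NH0 P2=-
Op 2: best P0=- P1=NH0 P2=-
Op 3: best P0=NH3 P1=NH0 P2=-
Op 4: best P0=NH3 P1=NH2 P2=-
Op 5: best P0=NH3 P1=NH2 P2=-
Op 6: best P0=NH3 P1=NH2 P2=-
Op 7: best P0=NH3 P1=NH2 P2=-

Answer: P0:NH3 P1:NH2 P2:-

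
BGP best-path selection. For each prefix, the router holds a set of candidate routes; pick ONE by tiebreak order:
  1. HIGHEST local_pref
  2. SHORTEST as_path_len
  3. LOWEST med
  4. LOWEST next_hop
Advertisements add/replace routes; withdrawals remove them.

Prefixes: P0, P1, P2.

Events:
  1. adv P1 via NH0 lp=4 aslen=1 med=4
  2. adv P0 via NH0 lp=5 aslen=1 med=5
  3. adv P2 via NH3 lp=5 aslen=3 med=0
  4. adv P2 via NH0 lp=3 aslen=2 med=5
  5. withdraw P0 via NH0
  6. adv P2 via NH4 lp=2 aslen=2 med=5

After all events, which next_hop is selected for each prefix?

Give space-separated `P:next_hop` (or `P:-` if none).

Answer: P0:- P1:NH0 P2:NH3

Derivation:
Op 1: best P0=- P1=NH0 P2=-
Op 2: best P0=NH0 P1=NH0 P2=-
Op 3: best P0=NH0 P1=NH0 P2=NH3
Op 4: best P0=NH0 P1=NH0 P2=NH3
Op 5: best P0=- P1=NH0 P2=NH3
Op 6: best P0=- P1=NH0 P2=NH3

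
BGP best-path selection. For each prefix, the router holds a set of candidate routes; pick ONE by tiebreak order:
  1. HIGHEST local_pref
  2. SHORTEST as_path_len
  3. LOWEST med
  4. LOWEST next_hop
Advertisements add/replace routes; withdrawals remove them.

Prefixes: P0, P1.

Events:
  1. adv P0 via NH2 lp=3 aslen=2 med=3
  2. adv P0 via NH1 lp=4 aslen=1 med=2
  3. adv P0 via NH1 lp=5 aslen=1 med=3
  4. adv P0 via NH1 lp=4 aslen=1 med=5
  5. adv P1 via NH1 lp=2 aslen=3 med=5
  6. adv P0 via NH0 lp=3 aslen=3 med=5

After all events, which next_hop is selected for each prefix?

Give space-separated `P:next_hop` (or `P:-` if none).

Op 1: best P0=NH2 P1=-
Op 2: best P0=NH1 P1=-
Op 3: best P0=NH1 P1=-
Op 4: best P0=NH1 P1=-
Op 5: best P0=NH1 P1=NH1
Op 6: best P0=NH1 P1=NH1

Answer: P0:NH1 P1:NH1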